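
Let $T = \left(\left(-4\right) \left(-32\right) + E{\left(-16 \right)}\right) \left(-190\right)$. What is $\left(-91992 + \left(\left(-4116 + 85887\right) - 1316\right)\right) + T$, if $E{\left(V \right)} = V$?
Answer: $-32817$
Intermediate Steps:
$T = -21280$ ($T = \left(\left(-4\right) \left(-32\right) - 16\right) \left(-190\right) = \left(128 - 16\right) \left(-190\right) = 112 \left(-190\right) = -21280$)
$\left(-91992 + \left(\left(-4116 + 85887\right) - 1316\right)\right) + T = \left(-91992 + \left(\left(-4116 + 85887\right) - 1316\right)\right) - 21280 = \left(-91992 + \left(81771 - 1316\right)\right) - 21280 = \left(-91992 + 80455\right) - 21280 = -11537 - 21280 = -32817$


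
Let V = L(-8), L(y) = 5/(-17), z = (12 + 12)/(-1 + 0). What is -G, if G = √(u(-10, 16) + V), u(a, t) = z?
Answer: -I*√7021/17 ≈ -4.9289*I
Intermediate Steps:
z = -24 (z = 24/(-1) = 24*(-1) = -24)
u(a, t) = -24
L(y) = -5/17 (L(y) = 5*(-1/17) = -5/17)
V = -5/17 ≈ -0.29412
G = I*√7021/17 (G = √(-24 - 5/17) = √(-413/17) = I*√7021/17 ≈ 4.9289*I)
-G = -I*√7021/17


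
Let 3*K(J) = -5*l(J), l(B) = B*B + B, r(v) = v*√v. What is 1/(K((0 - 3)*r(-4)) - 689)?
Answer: 271/75041 + 40*I/75041 ≈ 0.0036114 + 0.00053304*I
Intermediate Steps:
r(v) = v^(3/2)
l(B) = B + B² (l(B) = B² + B = B + B²)
K(J) = -5*J*(1 + J)/3 (K(J) = (-5*J*(1 + J))/3 = -5*J*(1 + J)/3)
1/(K((0 - 3)*r(-4)) - 689) = 1/(-5*(0 - 3)*(-4)^(3/2)*(1 + (0 - 3)*(-4)^(3/2))/3 - 689) = 1/(-5*(-(-24)*I)*(1 - (-24)*I)/3 - 689) = 1/(-5*24*I*(1 + 24*I)/3 - 689) = 1/(-40*I*(1 + 24*I) - 689) = 1/(-689 - 40*I*(1 + 24*I))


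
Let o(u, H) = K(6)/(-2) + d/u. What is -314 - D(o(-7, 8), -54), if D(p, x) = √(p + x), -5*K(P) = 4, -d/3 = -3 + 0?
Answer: -314 - I*√67235/35 ≈ -314.0 - 7.4085*I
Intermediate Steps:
d = 9 (d = -3*(-3 + 0) = -3*(-3) = 9)
K(P) = -⅘ (K(P) = -⅕*4 = -⅘)
o(u, H) = ⅖ + 9/u (o(u, H) = -⅘/(-2) + 9/u = -⅘*(-½) + 9/u = ⅖ + 9/u)
-314 - D(o(-7, 8), -54) = -314 - √((⅖ + 9/(-7)) - 54) = -314 - √((⅖ + 9*(-⅐)) - 54) = -314 - √((⅖ - 9/7) - 54) = -314 - √(-31/35 - 54) = -314 - √(-1921/35) = -314 - I*√67235/35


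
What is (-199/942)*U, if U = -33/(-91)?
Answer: -2189/28574 ≈ -0.076608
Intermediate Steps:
U = 33/91 (U = -33*(-1/91) = 33/91 ≈ 0.36264)
(-199/942)*U = -199/942*(33/91) = -199*1/942*(33/91) = -199/942*33/91 = -2189/28574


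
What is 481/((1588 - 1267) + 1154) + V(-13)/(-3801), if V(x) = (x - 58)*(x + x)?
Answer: -894569/5606475 ≈ -0.15956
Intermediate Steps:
V(x) = 2*x*(-58 + x) (V(x) = (-58 + x)*(2*x) = 2*x*(-58 + x))
481/((1588 - 1267) + 1154) + V(-13)/(-3801) = 481/((1588 - 1267) + 1154) + (2*(-13)*(-58 - 13))/(-3801) = 481/(321 + 1154) + (2*(-13)*(-71))*(-1/3801) = 481/1475 + 1846*(-1/3801) = 481*(1/1475) - 1846/3801 = 481/1475 - 1846/3801 = -894569/5606475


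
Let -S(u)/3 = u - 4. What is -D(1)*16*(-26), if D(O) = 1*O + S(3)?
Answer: 1664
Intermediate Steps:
S(u) = 12 - 3*u (S(u) = -3*(u - 4) = -3*(-4 + u) = 12 - 3*u)
D(O) = 3 + O (D(O) = 1*O + (12 - 3*3) = O + (12 - 9) = O + 3 = 3 + O)
-D(1)*16*(-26) = -(3 + 1)*16*(-26) = -4*16*(-26) = -64*(-26) = -1*(-1664) = 1664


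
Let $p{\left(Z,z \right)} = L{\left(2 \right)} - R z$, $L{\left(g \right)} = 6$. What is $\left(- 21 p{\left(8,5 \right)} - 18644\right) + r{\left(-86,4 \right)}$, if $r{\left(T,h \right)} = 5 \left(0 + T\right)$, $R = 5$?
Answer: $-18675$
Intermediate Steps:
$r{\left(T,h \right)} = 5 T$
$p{\left(Z,z \right)} = 6 - 5 z$
$\left(- 21 p{\left(8,5 \right)} - 18644\right) + r{\left(-86,4 \right)} = \left(- 21 \left(6 - 25\right) - 18644\right) + 5 \left(-86\right) = \left(- 21 \left(6 - 25\right) - 18644\right) - 430 = \left(\left(-21\right) \left(-19\right) - 18644\right) - 430 = \left(399 - 18644\right) - 430 = -18245 - 430 = -18675$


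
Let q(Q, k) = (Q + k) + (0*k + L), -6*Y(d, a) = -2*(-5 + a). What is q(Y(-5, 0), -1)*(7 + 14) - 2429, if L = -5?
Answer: -2590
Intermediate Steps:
Y(d, a) = -5/3 + a/3 (Y(d, a) = -(-1)*(-5 + a)/3 = -(10 - 2*a)/6 = -5/3 + a/3)
q(Q, k) = -5 + Q + k (q(Q, k) = (Q + k) + (0*k - 5) = (Q + k) + (0 - 5) = (Q + k) - 5 = -5 + Q + k)
q(Y(-5, 0), -1)*(7 + 14) - 2429 = (-5 + (-5/3 + (⅓)*0) - 1)*(7 + 14) - 2429 = (-5 + (-5/3 + 0) - 1)*21 - 2429 = (-5 - 5/3 - 1)*21 - 2429 = -23/3*21 - 2429 = -161 - 2429 = -2590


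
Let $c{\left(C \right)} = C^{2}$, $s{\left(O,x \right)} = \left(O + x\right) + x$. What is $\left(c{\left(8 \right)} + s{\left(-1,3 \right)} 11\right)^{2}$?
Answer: $14161$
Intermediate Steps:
$s{\left(O,x \right)} = O + 2 x$
$\left(c{\left(8 \right)} + s{\left(-1,3 \right)} 11\right)^{2} = \left(8^{2} + \left(-1 + 2 \cdot 3\right) 11\right)^{2} = \left(64 + \left(-1 + 6\right) 11\right)^{2} = \left(64 + 5 \cdot 11\right)^{2} = \left(64 + 55\right)^{2} = 119^{2} = 14161$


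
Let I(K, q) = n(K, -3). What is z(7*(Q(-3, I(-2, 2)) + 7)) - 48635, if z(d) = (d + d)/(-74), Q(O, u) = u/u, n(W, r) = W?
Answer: -1799551/37 ≈ -48637.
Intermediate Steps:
I(K, q) = K
Q(O, u) = 1
z(d) = -d/37 (z(d) = (2*d)*(-1/74) = -d/37)
z(7*(Q(-3, I(-2, 2)) + 7)) - 48635 = -7*(1 + 7)/37 - 48635 = -7*8/37 - 48635 = -1/37*56 - 48635 = -56/37 - 48635 = -1799551/37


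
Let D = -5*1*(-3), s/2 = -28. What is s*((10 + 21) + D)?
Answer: -2576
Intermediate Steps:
s = -56 (s = 2*(-28) = -56)
D = 15 (D = -5*(-3) = 15)
s*((10 + 21) + D) = -56*((10 + 21) + 15) = -56*(31 + 15) = -56*46 = -2576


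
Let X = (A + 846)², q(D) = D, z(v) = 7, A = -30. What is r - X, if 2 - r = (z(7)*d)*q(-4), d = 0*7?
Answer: -665854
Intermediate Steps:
d = 0
r = 2 (r = 2 - 7*0*(-4) = 2 - 0*(-4) = 2 - 1*0 = 2 + 0 = 2)
X = 665856 (X = (-30 + 846)² = 816² = 665856)
r - X = 2 - 1*665856 = 2 - 665856 = -665854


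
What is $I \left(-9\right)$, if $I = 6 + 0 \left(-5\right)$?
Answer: $-54$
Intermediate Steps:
$I = 6$ ($I = 6 + 0 = 6$)
$I \left(-9\right) = 6 \left(-9\right) = -54$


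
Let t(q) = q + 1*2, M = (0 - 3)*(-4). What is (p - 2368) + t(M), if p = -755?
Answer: -3109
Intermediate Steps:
M = 12 (M = -3*(-4) = 12)
t(q) = 2 + q (t(q) = q + 2 = 2 + q)
(p - 2368) + t(M) = (-755 - 2368) + (2 + 12) = -3123 + 14 = -3109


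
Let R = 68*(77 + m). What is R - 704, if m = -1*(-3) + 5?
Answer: 5076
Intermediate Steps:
m = 8 (m = 3 + 5 = 8)
R = 5780 (R = 68*(77 + 8) = 68*85 = 5780)
R - 704 = 5780 - 704 = 5076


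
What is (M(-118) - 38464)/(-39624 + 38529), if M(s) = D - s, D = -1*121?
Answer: 38467/1095 ≈ 35.130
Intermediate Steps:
D = -121
M(s) = -121 - s
(M(-118) - 38464)/(-39624 + 38529) = ((-121 - 1*(-118)) - 38464)/(-39624 + 38529) = ((-121 + 118) - 38464)/(-1095) = (-3 - 38464)*(-1/1095) = -38467*(-1/1095) = 38467/1095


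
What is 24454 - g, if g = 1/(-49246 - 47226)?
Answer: 2359126289/96472 ≈ 24454.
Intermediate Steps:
g = -1/96472 (g = 1/(-96472) = -1/96472 ≈ -1.0366e-5)
24454 - g = 24454 - 1*(-1/96472) = 24454 + 1/96472 = 2359126289/96472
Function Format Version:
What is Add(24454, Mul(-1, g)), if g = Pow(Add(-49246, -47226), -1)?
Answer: Rational(2359126289, 96472) ≈ 24454.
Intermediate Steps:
g = Rational(-1, 96472) (g = Pow(-96472, -1) = Rational(-1, 96472) ≈ -1.0366e-5)
Add(24454, Mul(-1, g)) = Add(24454, Mul(-1, Rational(-1, 96472))) = Add(24454, Rational(1, 96472)) = Rational(2359126289, 96472)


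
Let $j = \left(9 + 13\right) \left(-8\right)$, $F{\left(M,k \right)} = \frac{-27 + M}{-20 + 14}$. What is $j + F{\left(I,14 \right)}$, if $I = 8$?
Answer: $- \frac{1037}{6} \approx -172.83$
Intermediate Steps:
$F{\left(M,k \right)} = \frac{9}{2} - \frac{M}{6}$ ($F{\left(M,k \right)} = \frac{-27 + M}{-6} = \left(-27 + M\right) \left(- \frac{1}{6}\right) = \frac{9}{2} - \frac{M}{6}$)
$j = -176$ ($j = 22 \left(-8\right) = -176$)
$j + F{\left(I,14 \right)} = -176 + \left(\frac{9}{2} - \frac{4}{3}\right) = -176 + \frac{19}{6} = - \frac{1037}{6}$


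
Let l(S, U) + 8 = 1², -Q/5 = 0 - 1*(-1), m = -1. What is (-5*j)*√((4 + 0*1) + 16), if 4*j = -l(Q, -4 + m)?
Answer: -35*√5/2 ≈ -39.131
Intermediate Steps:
Q = -5 (Q = -5*(0 - 1*(-1)) = -5*(0 + 1) = -5*1 = -5)
l(S, U) = -7 (l(S, U) = -8 + 1² = -8 + 1 = -7)
j = 7/4 (j = (-1*(-7))/4 = (¼)*7 = 7/4 ≈ 1.7500)
(-5*j)*√((4 + 0*1) + 16) = (-5*7/4)*√((4 + 0*1) + 16) = -35*√((4 + 0) + 16)/4 = -35*√(4 + 16)/4 = -35*√5/2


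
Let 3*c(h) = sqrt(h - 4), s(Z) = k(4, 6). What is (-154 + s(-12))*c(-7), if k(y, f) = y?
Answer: -50*I*sqrt(11) ≈ -165.83*I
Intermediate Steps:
s(Z) = 4
c(h) = sqrt(-4 + h)/3 (c(h) = sqrt(h - 4)/3 = sqrt(-4 + h)/3)
(-154 + s(-12))*c(-7) = (-154 + 4)*(sqrt(-4 - 7)/3) = -50*sqrt(-11) = -50*I*sqrt(11)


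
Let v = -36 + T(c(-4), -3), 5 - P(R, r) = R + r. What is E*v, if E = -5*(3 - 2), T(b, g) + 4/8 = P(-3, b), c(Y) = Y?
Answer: 245/2 ≈ 122.50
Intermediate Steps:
P(R, r) = 5 - R - r (P(R, r) = 5 - (R + r) = 5 + (-R - r) = 5 - R - r)
T(b, g) = 15/2 - b (T(b, g) = -½ + (5 - 1*(-3) - b) = -½ + (5 + 3 - b) = -½ + (8 - b) = 15/2 - b)
E = -5 (E = -5*1 = -5)
v = -49/2 (v = -36 + (15/2 - 1*(-4)) = -36 + (15/2 + 4) = -36 + 23/2 = -49/2 ≈ -24.500)
E*v = -5*(-49/2) = 245/2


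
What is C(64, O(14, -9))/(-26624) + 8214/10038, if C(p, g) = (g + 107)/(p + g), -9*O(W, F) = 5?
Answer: 10405175721/12716727296 ≈ 0.81823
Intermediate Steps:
O(W, F) = -5/9 (O(W, F) = -1/9*5 = -5/9)
C(p, g) = (107 + g)/(g + p)
C(64, O(14, -9))/(-26624) + 8214/10038 = ((107 - 5/9)/(-5/9 + 64))/(-26624) + 8214/10038 = ((958/9)/(571/9))*(-1/26624) + 8214*(1/10038) = ((9/571)*(958/9))*(-1/26624) + 1369/1673 = (958/571)*(-1/26624) + 1369/1673 = -479/7601152 + 1369/1673 = 10405175721/12716727296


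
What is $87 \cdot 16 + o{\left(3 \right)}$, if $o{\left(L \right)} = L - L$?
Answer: $1392$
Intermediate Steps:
$o{\left(L \right)} = 0$
$87 \cdot 16 + o{\left(3 \right)} = 87 \cdot 16 + 0 = 1392 + 0 = 1392$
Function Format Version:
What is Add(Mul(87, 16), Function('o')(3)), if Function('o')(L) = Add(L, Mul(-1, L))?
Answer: 1392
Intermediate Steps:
Function('o')(L) = 0
Add(Mul(87, 16), Function('o')(3)) = Add(Mul(87, 16), 0) = Add(1392, 0) = 1392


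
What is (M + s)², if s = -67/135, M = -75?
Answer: 103876864/18225 ≈ 5699.7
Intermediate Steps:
s = -67/135 (s = -67*1/135 = -67/135 ≈ -0.49630)
(M + s)² = (-75 - 67/135)² = (-10192/135)² = 103876864/18225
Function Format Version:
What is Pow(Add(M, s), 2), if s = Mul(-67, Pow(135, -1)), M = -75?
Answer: Rational(103876864, 18225) ≈ 5699.7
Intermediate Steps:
s = Rational(-67, 135) (s = Mul(-67, Rational(1, 135)) = Rational(-67, 135) ≈ -0.49630)
Pow(Add(M, s), 2) = Pow(Add(-75, Rational(-67, 135)), 2) = Pow(Rational(-10192, 135), 2) = Rational(103876864, 18225)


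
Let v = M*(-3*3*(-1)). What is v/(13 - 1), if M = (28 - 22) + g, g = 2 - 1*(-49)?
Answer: 171/4 ≈ 42.750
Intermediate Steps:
g = 51 (g = 2 + 49 = 51)
M = 57 (M = (28 - 22) + 51 = 6 + 51 = 57)
v = 513 (v = 57*(-3*3*(-1)) = 57*(-9*(-1)) = 57*9 = 513)
v/(13 - 1) = 513/(13 - 1) = 513/12 = (1/12)*513 = 171/4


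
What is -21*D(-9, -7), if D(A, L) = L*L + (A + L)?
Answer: -693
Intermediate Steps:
D(A, L) = A + L + L**2 (D(A, L) = L**2 + (A + L) = A + L + L**2)
-21*D(-9, -7) = -21*(-9 - 7 + (-7)**2) = -21*(-9 - 7 + 49) = -21*33 = -693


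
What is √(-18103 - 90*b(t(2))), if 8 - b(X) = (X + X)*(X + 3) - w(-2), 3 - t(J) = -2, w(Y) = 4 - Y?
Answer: I*√12163 ≈ 110.29*I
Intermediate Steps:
t(J) = 5 (t(J) = 3 - 1*(-2) = 3 + 2 = 5)
b(X) = 14 - 2*X*(3 + X) (b(X) = 8 - ((X + X)*(X + 3) - (4 - 1*(-2))) = 8 - ((2*X)*(3 + X) - (4 + 2)) = 8 - (2*X*(3 + X) - 1*6) = 8 - (2*X*(3 + X) - 6) = 8 - (-6 + 2*X*(3 + X)) = 8 + (6 - 2*X*(3 + X)) = 14 - 2*X*(3 + X))
√(-18103 - 90*b(t(2))) = √(-18103 - 90*(14 - 6*5 - 2*5²)) = √(-18103 - 90*(14 - 30 - 2*25)) = √(-18103 - 90*(14 - 30 - 50)) = √(-18103 - 90*(-66)) = √(-18103 + 5940) = √(-12163) = I*√12163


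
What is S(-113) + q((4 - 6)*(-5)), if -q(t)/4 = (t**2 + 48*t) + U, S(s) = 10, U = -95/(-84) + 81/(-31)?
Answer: -1499951/651 ≈ -2304.1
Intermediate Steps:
U = -3859/2604 (U = -95*(-1/84) + 81*(-1/31) = 95/84 - 81/31 = -3859/2604 ≈ -1.4820)
q(t) = 3859/651 - 192*t - 4*t**2 (q(t) = -4*((t**2 + 48*t) - 3859/2604) = -4*(-3859/2604 + t**2 + 48*t) = 3859/651 - 192*t - 4*t**2)
S(-113) + q((4 - 6)*(-5)) = 10 + (3859/651 - 192*(4 - 6)*(-5) - 4*25*(4 - 6)**2) = 10 + (3859/651 - (-384)*(-5) - 4*(-2*(-5))**2) = 10 + (3859/651 - 192*10 - 4*10**2) = 10 + (3859/651 - 1920 - 4*100) = 10 + (3859/651 - 1920 - 400) = 10 - 1506461/651 = -1499951/651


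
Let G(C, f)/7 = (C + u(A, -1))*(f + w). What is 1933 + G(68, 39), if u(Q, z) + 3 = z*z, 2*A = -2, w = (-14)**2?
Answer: 110503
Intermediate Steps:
w = 196
A = -1 (A = (1/2)*(-2) = -1)
u(Q, z) = -3 + z**2 (u(Q, z) = -3 + z*z = -3 + z**2)
G(C, f) = 7*(-2 + C)*(196 + f) (G(C, f) = 7*((C + (-3 + (-1)**2))*(f + 196)) = 7*((C + (-3 + 1))*(196 + f)) = 7*((C - 2)*(196 + f)) = 7*((-2 + C)*(196 + f)) = 7*(-2 + C)*(196 + f))
1933 + G(68, 39) = 1933 + (-2744 - 14*39 + 1372*68 + 7*68*39) = 1933 + (-2744 - 546 + 93296 + 18564) = 1933 + 108570 = 110503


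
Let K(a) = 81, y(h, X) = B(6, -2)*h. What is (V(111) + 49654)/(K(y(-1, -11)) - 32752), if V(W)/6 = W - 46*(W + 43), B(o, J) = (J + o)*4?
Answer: -7816/32671 ≈ -0.23923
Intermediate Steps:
B(o, J) = 4*J + 4*o
y(h, X) = 16*h (y(h, X) = (4*(-2) + 4*6)*h = (-8 + 24)*h = 16*h)
V(W) = -11868 - 270*W (V(W) = 6*(W - 46*(W + 43)) = 6*(W - 46*(43 + W)) = 6*(W - (1978 + 46*W)) = 6*(W + (-1978 - 46*W)) = 6*(-1978 - 45*W) = -11868 - 270*W)
(V(111) + 49654)/(K(y(-1, -11)) - 32752) = ((-11868 - 270*111) + 49654)/(81 - 32752) = ((-11868 - 29970) + 49654)/(-32671) = (-41838 + 49654)*(-1/32671) = 7816*(-1/32671) = -7816/32671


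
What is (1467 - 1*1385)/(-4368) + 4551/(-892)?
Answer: -2493989/487032 ≈ -5.1208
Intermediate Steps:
(1467 - 1*1385)/(-4368) + 4551/(-892) = (1467 - 1385)*(-1/4368) + 4551*(-1/892) = 82*(-1/4368) - 4551/892 = -41/2184 - 4551/892 = -2493989/487032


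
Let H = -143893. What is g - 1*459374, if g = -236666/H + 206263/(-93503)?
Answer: -6180621581746807/13454427179 ≈ -4.5937e+5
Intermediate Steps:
g = -7550820861/13454427179 (g = -236666/(-143893) + 206263/(-93503) = -236666*(-1/143893) + 206263*(-1/93503) = 236666/143893 - 206263/93503 = -7550820861/13454427179 ≈ -0.56121)
g - 1*459374 = -7550820861/13454427179 - 1*459374 = -7550820861/13454427179 - 459374 = -6180621581746807/13454427179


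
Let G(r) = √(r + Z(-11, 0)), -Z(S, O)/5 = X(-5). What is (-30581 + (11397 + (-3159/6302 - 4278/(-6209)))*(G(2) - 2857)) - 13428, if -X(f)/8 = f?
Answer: -1275835191856409/39129118 + 1337885710713*I*√22/39129118 ≈ -3.2606e+7 + 1.6037e+5*I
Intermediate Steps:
X(f) = -8*f
Z(S, O) = -200 (Z(S, O) = -(-40)*(-5) = -5*40 = -200)
G(r) = √(-200 + r) (G(r) = √(r - 200) = √(-200 + r))
(-30581 + (11397 + (-3159/6302 - 4278/(-6209)))*(G(2) - 2857)) - 13428 = (-30581 + (11397 + (-3159/6302 - 4278/(-6209)))*(√(-200 + 2) - 2857)) - 13428 = (-30581 + (11397 + (-3159*1/6302 - 4278*(-1/6209)))*(√(-198) - 2857)) - 13428 = (-30581 + (11397 + (-3159/6302 + 4278/6209))*(3*I*√22 - 2857)) - 13428 = (-30581 + (11397 + 7345725/39129118)*(-2857 + 3*I*√22)) - 13428 = (-30581 + 445961903571*(-2857 + 3*I*√22)/39129118) - 13428 = (-30581 + (-1274113158502347/39129118 + 1337885710713*I*√22/39129118)) - 13428 = (-1275309766059905/39129118 + 1337885710713*I*√22/39129118) - 13428 = -1275835191856409/39129118 + 1337885710713*I*√22/39129118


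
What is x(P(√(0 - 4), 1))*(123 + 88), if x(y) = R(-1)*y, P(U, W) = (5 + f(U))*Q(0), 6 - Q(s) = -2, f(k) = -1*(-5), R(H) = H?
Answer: -16880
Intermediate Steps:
f(k) = 5
Q(s) = 8 (Q(s) = 6 - 1*(-2) = 6 + 2 = 8)
P(U, W) = 80 (P(U, W) = (5 + 5)*8 = 10*8 = 80)
x(y) = -y
x(P(√(0 - 4), 1))*(123 + 88) = (-1*80)*(123 + 88) = -80*211 = -16880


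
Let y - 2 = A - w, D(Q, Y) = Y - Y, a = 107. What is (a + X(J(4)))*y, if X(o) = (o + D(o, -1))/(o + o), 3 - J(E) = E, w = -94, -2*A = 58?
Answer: 14405/2 ≈ 7202.5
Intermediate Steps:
A = -29 (A = -½*58 = -29)
J(E) = 3 - E
D(Q, Y) = 0
X(o) = ½ (X(o) = (o + 0)/(o + o) = o/((2*o)) = o*(1/(2*o)) = ½)
y = 67 (y = 2 + (-29 - 1*(-94)) = 2 + (-29 + 94) = 2 + 65 = 67)
(a + X(J(4)))*y = (107 + ½)*67 = (215/2)*67 = 14405/2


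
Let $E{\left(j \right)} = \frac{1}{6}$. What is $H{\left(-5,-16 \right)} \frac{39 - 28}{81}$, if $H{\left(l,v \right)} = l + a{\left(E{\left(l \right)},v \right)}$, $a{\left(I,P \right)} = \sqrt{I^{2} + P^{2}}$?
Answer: $- \frac{55}{81} + \frac{11 \sqrt{9217}}{486} \approx 1.4939$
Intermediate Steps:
$E{\left(j \right)} = \frac{1}{6}$
$H{\left(l,v \right)} = l + \sqrt{\frac{1}{36} + v^{2}}$ ($H{\left(l,v \right)} = l + \sqrt{\left(\frac{1}{6}\right)^{2} + v^{2}} = l + \sqrt{\frac{1}{36} + v^{2}}$)
$H{\left(-5,-16 \right)} \frac{39 - 28}{81} = \left(-5 + \frac{\sqrt{1 + 36 \left(-16\right)^{2}}}{6}\right) \frac{39 - 28}{81} = \left(-5 + \frac{\sqrt{1 + 36 \cdot 256}}{6}\right) \left(39 - 28\right) \frac{1}{81} = \left(-5 + \frac{\sqrt{1 + 9216}}{6}\right) 11 \cdot \frac{1}{81} = \left(-5 + \frac{\sqrt{9217}}{6}\right) \frac{11}{81} = - \frac{55}{81} + \frac{11 \sqrt{9217}}{486}$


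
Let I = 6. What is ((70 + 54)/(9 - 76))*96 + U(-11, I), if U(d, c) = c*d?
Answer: -16326/67 ≈ -243.67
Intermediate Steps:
((70 + 54)/(9 - 76))*96 + U(-11, I) = ((70 + 54)/(9 - 76))*96 + 6*(-11) = (124/(-67))*96 - 66 = (124*(-1/67))*96 - 66 = -124/67*96 - 66 = -11904/67 - 66 = -16326/67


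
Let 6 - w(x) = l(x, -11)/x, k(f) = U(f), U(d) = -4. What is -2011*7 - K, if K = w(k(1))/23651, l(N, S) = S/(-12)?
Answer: -15980886395/1135248 ≈ -14077.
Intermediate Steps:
k(f) = -4
l(N, S) = -S/12 (l(N, S) = S*(-1/12) = -S/12)
w(x) = 6 - 11/(12*x) (w(x) = 6 - (-1/12*(-11))/x = 6 - 11/(12*x))
K = 299/1135248 (K = (6 - 11/12/(-4))/23651 = (6 - 11/12*(-1/4))*(1/23651) = (6 + 11/48)*(1/23651) = (299/48)*(1/23651) = 299/1135248 ≈ 0.00026338)
-2011*7 - K = -2011*7 - 1*299/1135248 = -14077 - 299/1135248 = -15980886395/1135248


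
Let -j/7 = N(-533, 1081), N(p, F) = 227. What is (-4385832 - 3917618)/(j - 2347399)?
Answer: 4151725/1174494 ≈ 3.5349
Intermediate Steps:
j = -1589 (j = -7*227 = -1589)
(-4385832 - 3917618)/(j - 2347399) = (-4385832 - 3917618)/(-1589 - 2347399) = -8303450/(-2348988) = -8303450*(-1/2348988) = 4151725/1174494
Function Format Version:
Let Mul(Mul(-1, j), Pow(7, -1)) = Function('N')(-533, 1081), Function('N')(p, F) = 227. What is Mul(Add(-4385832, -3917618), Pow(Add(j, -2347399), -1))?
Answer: Rational(4151725, 1174494) ≈ 3.5349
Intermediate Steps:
j = -1589 (j = Mul(-7, 227) = -1589)
Mul(Add(-4385832, -3917618), Pow(Add(j, -2347399), -1)) = Mul(Add(-4385832, -3917618), Pow(Add(-1589, -2347399), -1)) = Mul(-8303450, Pow(-2348988, -1)) = Mul(-8303450, Rational(-1, 2348988)) = Rational(4151725, 1174494)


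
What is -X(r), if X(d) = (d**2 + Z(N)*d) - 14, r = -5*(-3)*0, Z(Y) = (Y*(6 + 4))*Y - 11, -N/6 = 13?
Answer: 14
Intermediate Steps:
N = -78 (N = -6*13 = -78)
Z(Y) = -11 + 10*Y**2 (Z(Y) = (Y*10)*Y - 11 = (10*Y)*Y - 11 = 10*Y**2 - 11 = -11 + 10*Y**2)
r = 0 (r = 15*0 = 0)
X(d) = -14 + d**2 + 60829*d (X(d) = (d**2 + (-11 + 10*(-78)**2)*d) - 14 = (d**2 + (-11 + 10*6084)*d) - 14 = (d**2 + (-11 + 60840)*d) - 14 = (d**2 + 60829*d) - 14 = -14 + d**2 + 60829*d)
-X(r) = -(-14 + 0**2 + 60829*0) = -(-14 + 0 + 0) = -1*(-14) = 14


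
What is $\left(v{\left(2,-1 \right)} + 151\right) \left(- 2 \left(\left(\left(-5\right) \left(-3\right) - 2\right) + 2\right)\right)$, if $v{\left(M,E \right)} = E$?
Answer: $-4500$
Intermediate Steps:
$\left(v{\left(2,-1 \right)} + 151\right) \left(- 2 \left(\left(\left(-5\right) \left(-3\right) - 2\right) + 2\right)\right) = \left(-1 + 151\right) \left(- 2 \left(\left(\left(-5\right) \left(-3\right) - 2\right) + 2\right)\right) = 150 \left(- 2 \left(\left(15 - 2\right) + 2\right)\right) = 150 \left(- 2 \left(13 + 2\right)\right) = 150 \left(\left(-2\right) 15\right) = 150 \left(-30\right) = -4500$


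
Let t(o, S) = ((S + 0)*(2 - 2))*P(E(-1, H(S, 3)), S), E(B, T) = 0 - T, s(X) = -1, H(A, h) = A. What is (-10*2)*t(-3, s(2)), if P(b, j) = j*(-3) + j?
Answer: 0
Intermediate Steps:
E(B, T) = -T
P(b, j) = -2*j (P(b, j) = -3*j + j = -2*j)
t(o, S) = 0 (t(o, S) = ((S + 0)*(2 - 2))*(-2*S) = (S*0)*(-2*S) = 0*(-2*S) = 0)
(-10*2)*t(-3, s(2)) = -10*2*0 = -20*0 = 0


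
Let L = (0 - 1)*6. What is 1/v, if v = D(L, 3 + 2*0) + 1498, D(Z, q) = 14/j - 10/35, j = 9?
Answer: 63/94454 ≈ 0.00066699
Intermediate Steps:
L = -6 (L = -1*6 = -6)
D(Z, q) = 80/63 (D(Z, q) = 14/9 - 10/35 = 14*(1/9) - 10*1/35 = 14/9 - 2/7 = 80/63)
v = 94454/63 (v = 80/63 + 1498 = 94454/63 ≈ 1499.3)
1/v = 1/(94454/63) = 63/94454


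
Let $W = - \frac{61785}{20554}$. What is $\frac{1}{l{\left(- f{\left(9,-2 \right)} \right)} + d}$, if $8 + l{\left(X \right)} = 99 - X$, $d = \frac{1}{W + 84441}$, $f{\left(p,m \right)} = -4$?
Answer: $\frac{1735538529}{150991872577} \approx 0.011494$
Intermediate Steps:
$W = - \frac{61785}{20554}$ ($W = \left(-61785\right) \frac{1}{20554} = - \frac{61785}{20554} \approx -3.006$)
$d = \frac{20554}{1735538529}$ ($d = \frac{1}{- \frac{61785}{20554} + 84441} = \frac{1}{\frac{1735538529}{20554}} = \frac{20554}{1735538529} \approx 1.1843 \cdot 10^{-5}$)
$l{\left(X \right)} = 91 - X$ ($l{\left(X \right)} = -8 - \left(-99 + X\right) = 91 - X$)
$\frac{1}{l{\left(- f{\left(9,-2 \right)} \right)} + d} = \frac{1}{\left(91 - \left(-1\right) \left(-4\right)\right) + \frac{20554}{1735538529}} = \frac{1}{\left(91 - 4\right) + \frac{20554}{1735538529}} = \frac{1}{87 + \frac{20554}{1735538529}} = \frac{1}{\frac{150991872577}{1735538529}} = \frac{1735538529}{150991872577}$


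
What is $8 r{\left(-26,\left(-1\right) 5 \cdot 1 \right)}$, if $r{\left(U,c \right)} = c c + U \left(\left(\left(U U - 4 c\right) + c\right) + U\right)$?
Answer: $-138120$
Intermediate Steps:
$r{\left(U,c \right)} = c^{2} + U \left(U + U^{2} - 3 c\right)$ ($r{\left(U,c \right)} = c^{2} + U \left(\left(\left(U^{2} - 4 c\right) + c\right) + U\right) = c^{2} + U \left(\left(U^{2} - 3 c\right) + U\right) = c^{2} + U \left(U + U^{2} - 3 c\right)$)
$8 r{\left(-26,\left(-1\right) 5 \cdot 1 \right)} = 8 \left(\left(-26\right)^{2} + \left(-26\right)^{3} + \left(\left(-1\right) 5 \cdot 1\right)^{2} - - 78 \left(-1\right) 5 \cdot 1\right) = 8 \left(676 - 17576 + \left(\left(-5\right) 1\right)^{2} - - 78 \left(\left(-5\right) 1\right)\right) = 8 \left(676 - 17576 + \left(-5\right)^{2} - \left(-78\right) \left(-5\right)\right) = 8 \left(676 - 17576 + 25 - 390\right) = 8 \left(-17265\right) = -138120$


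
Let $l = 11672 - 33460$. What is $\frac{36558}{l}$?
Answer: $- \frac{18279}{10894} \approx -1.6779$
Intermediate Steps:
$l = -21788$ ($l = 11672 - 33460 = -21788$)
$\frac{36558}{l} = \frac{36558}{-21788} = 36558 \left(- \frac{1}{21788}\right) = - \frac{18279}{10894}$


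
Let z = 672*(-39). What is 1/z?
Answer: -1/26208 ≈ -3.8156e-5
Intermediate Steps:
z = -26208
1/z = 1/(-26208) = -1/26208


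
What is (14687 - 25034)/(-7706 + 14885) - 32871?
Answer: -78663752/2393 ≈ -32872.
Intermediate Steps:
(14687 - 25034)/(-7706 + 14885) - 32871 = -10347/7179 - 32871 = -10347*1/7179 - 32871 = -3449/2393 - 32871 = -78663752/2393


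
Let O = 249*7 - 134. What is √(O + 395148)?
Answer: √396757 ≈ 629.89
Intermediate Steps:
O = 1609 (O = 1743 - 134 = 1609)
√(O + 395148) = √(1609 + 395148) = √396757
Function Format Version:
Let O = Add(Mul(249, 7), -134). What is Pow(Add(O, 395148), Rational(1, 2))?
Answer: Pow(396757, Rational(1, 2)) ≈ 629.89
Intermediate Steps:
O = 1609 (O = Add(1743, -134) = 1609)
Pow(Add(O, 395148), Rational(1, 2)) = Pow(Add(1609, 395148), Rational(1, 2)) = Pow(396757, Rational(1, 2))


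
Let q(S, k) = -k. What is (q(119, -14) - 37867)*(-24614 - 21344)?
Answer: 1739648174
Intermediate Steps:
(q(119, -14) - 37867)*(-24614 - 21344) = (-1*(-14) - 37867)*(-24614 - 21344) = (14 - 37867)*(-45958) = -37853*(-45958) = 1739648174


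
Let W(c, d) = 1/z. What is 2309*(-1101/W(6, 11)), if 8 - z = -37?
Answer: -114399405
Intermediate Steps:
z = 45 (z = 8 - 1*(-37) = 8 + 37 = 45)
W(c, d) = 1/45
2309*(-1101/W(6, 11)) = 2309*(-1101/1/45) = 2309*(-1101*45) = 2309*(-49545) = -114399405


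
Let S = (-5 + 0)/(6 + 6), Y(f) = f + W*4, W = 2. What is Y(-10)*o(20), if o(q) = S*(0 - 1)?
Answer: -⅚ ≈ -0.83333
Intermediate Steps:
Y(f) = 8 + f (Y(f) = f + 2*4 = f + 8 = 8 + f)
S = -5/12 ≈ -0.41667
o(q) = 5/12 (o(q) = -5*(0 - 1)/12 = -5/12*(-1) = 5/12)
Y(-10)*o(20) = (8 - 10)*(5/12) = -2*5/12 = -⅚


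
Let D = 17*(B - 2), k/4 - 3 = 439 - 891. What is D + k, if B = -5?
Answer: -1915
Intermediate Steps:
k = -1796 (k = 12 + 4*(439 - 891) = 12 + 4*(-452) = 12 - 1808 = -1796)
D = -119 (D = 17*(-5 - 2) = 17*(-7) = -119)
D + k = -119 - 1796 = -1915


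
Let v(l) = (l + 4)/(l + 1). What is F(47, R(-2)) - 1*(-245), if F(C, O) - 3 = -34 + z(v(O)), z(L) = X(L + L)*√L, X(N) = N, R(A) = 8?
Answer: 214 + 16*√3/9 ≈ 217.08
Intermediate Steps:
v(l) = (4 + l)/(1 + l)
z(L) = 2*L^(3/2) (z(L) = (L + L)*√L = (2*L)*√L = 2*L^(3/2))
F(C, O) = -31 + 2*((4 + O)/(1 + O))^(3/2) (F(C, O) = 3 + (-34 + 2*((4 + O)/(1 + O))^(3/2)) = -31 + 2*((4 + O)/(1 + O))^(3/2))
F(47, R(-2)) - 1*(-245) = (-31 - 31*8 + 2*√((4 + 8)/(1 + 8))*(4 + 8))/(1 + 8) - 1*(-245) = (-31 - 248 + 2*√(12/9)*12)/9 + 245 = (-31 - 248 + 2*√((⅑)*12)*12)/9 + 245 = (-31 - 248 + 2*√(4/3)*12)/9 + 245 = (-31 - 248 + 2*(2*√3/3)*12)/9 + 245 = (-31 - 248 + 16*√3)/9 + 245 = (-279 + 16*√3)/9 + 245 = (-31 + 16*√3/9) + 245 = 214 + 16*√3/9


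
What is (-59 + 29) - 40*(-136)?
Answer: 5410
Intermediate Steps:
(-59 + 29) - 40*(-136) = -30 + 5440 = 5410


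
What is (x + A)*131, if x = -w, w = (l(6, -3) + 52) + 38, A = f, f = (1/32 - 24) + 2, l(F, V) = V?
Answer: -456797/32 ≈ -14275.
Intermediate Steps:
f = -703/32 (f = (1/32 - 24) + 2 = -767/32 + 2 = -703/32 ≈ -21.969)
A = -703/32 ≈ -21.969
w = 87 (w = (-3 + 52) + 38 = 49 + 38 = 87)
x = -87 (x = -1*87 = -87)
(x + A)*131 = (-87 - 703/32)*131 = -3487/32*131 = -456797/32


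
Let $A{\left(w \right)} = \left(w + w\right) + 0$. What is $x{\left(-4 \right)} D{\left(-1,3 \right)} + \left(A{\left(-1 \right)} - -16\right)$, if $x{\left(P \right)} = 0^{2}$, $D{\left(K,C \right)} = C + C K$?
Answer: $14$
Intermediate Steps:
$x{\left(P \right)} = 0$
$A{\left(w \right)} = 2 w$ ($A{\left(w \right)} = 2 w + 0 = 2 w$)
$x{\left(-4 \right)} D{\left(-1,3 \right)} + \left(A{\left(-1 \right)} - -16\right) = 0 \cdot 3 \left(1 - 1\right) + \left(2 \left(-1\right) - -16\right) = 0 \cdot 3 \cdot 0 + \left(-2 + 16\right) = 0 \cdot 0 + 14 = 0 + 14 = 14$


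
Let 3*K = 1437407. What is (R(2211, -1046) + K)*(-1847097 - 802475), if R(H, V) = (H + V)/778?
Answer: -1481516319310826/1167 ≈ -1.2695e+12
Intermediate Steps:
K = 1437407/3 (K = (⅓)*1437407 = 1437407/3 ≈ 4.7914e+5)
R(H, V) = H/778 + V/778 (R(H, V) = (H + V)*(1/778) = H/778 + V/778)
(R(2211, -1046) + K)*(-1847097 - 802475) = (((1/778)*2211 + (1/778)*(-1046)) + 1437407/3)*(-1847097 - 802475) = ((2211/778 - 523/389) + 1437407/3)*(-2649572) = (1165/778 + 1437407/3)*(-2649572) = (1118306141/2334)*(-2649572) = -1481516319310826/1167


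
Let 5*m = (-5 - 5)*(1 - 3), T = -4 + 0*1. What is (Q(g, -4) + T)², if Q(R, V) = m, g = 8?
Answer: 0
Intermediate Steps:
T = -4 (T = -4 + 0 = -4)
m = 4 (m = ((-5 - 5)*(1 - 3))/5 = (-10*(-2))/5 = (⅕)*20 = 4)
Q(R, V) = 4
(Q(g, -4) + T)² = (4 - 4)² = 0² = 0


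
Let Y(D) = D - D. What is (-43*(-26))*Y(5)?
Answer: 0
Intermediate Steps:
Y(D) = 0
(-43*(-26))*Y(5) = -43*(-26)*0 = 1118*0 = 0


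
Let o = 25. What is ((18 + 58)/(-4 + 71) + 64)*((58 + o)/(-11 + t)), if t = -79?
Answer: -181106/3015 ≈ -60.068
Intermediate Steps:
((18 + 58)/(-4 + 71) + 64)*((58 + o)/(-11 + t)) = ((18 + 58)/(-4 + 71) + 64)*((58 + 25)/(-11 - 79)) = (76/67 + 64)*(83/(-90)) = (76*(1/67) + 64)*(83*(-1/90)) = (76/67 + 64)*(-83/90) = (4364/67)*(-83/90) = -181106/3015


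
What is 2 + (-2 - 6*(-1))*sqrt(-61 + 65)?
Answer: 10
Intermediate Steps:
2 + (-2 - 6*(-1))*sqrt(-61 + 65) = 2 + (-2 + 6)*sqrt(4) = 2 + 4*2 = 2 + 8 = 10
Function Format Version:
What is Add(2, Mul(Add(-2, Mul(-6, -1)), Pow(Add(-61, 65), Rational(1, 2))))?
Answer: 10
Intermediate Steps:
Add(2, Mul(Add(-2, Mul(-6, -1)), Pow(Add(-61, 65), Rational(1, 2)))) = Add(2, Mul(Add(-2, 6), Pow(4, Rational(1, 2)))) = Add(2, Mul(4, 2)) = Add(2, 8) = 10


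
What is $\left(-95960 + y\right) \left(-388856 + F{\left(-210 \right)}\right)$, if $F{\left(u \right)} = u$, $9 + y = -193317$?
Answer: $112551346876$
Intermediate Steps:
$y = -193326$ ($y = -9 - 193317 = -193326$)
$\left(-95960 + y\right) \left(-388856 + F{\left(-210 \right)}\right) = \left(-95960 - 193326\right) \left(-388856 - 210\right) = \left(-289286\right) \left(-389066\right) = 112551346876$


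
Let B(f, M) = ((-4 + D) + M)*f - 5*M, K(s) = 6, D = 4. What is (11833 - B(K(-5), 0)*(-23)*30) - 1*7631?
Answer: 4202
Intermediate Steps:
B(f, M) = -5*M + M*f (B(f, M) = ((-4 + 4) + M)*f - 5*M = (0 + M)*f - 5*M = M*f - 5*M = -5*M + M*f)
(11833 - B(K(-5), 0)*(-23)*30) - 1*7631 = (11833 - (0*(-5 + 6))*(-23)*30) - 1*7631 = (11833 - (0*1)*(-23)*30) - 7631 = (11833 - 0*(-23)*30) - 7631 = (11833 - 0*30) - 7631 = (11833 - 1*0) - 7631 = (11833 + 0) - 7631 = 11833 - 7631 = 4202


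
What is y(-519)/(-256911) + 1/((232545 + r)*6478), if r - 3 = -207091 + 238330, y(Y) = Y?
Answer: 295624593815/146337549172482 ≈ 0.0020202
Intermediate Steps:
r = 31242 (r = 3 + (-207091 + 238330) = 3 + 31239 = 31242)
y(-519)/(-256911) + 1/((232545 + r)*6478) = -519/(-256911) + 1/((232545 + 31242)*6478) = -519*(-1/256911) + (1/6478)/263787 = 173/85637 + (1/263787)*(1/6478) = 173/85637 + 1/1708812186 = 295624593815/146337549172482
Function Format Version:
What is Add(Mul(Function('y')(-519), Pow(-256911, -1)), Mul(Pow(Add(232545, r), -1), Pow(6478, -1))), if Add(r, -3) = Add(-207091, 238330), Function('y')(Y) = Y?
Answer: Rational(295624593815, 146337549172482) ≈ 0.0020202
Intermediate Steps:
r = 31242 (r = Add(3, Add(-207091, 238330)) = Add(3, 31239) = 31242)
Add(Mul(Function('y')(-519), Pow(-256911, -1)), Mul(Pow(Add(232545, r), -1), Pow(6478, -1))) = Add(Mul(-519, Pow(-256911, -1)), Mul(Pow(Add(232545, 31242), -1), Pow(6478, -1))) = Add(Mul(-519, Rational(-1, 256911)), Mul(Pow(263787, -1), Rational(1, 6478))) = Add(Rational(173, 85637), Mul(Rational(1, 263787), Rational(1, 6478))) = Add(Rational(173, 85637), Rational(1, 1708812186)) = Rational(295624593815, 146337549172482)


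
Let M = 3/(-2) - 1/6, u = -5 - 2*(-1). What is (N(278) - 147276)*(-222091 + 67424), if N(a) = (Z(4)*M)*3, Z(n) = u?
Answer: 22776417087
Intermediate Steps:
u = -3 (u = -5 + 2 = -3)
M = -5/3 (M = 3*(-½) - 1*⅙ = -3/2 - ⅙ = -5/3 ≈ -1.6667)
Z(n) = -3
N(a) = 15 (N(a) = -3*(-5/3)*3 = 5*3 = 15)
(N(278) - 147276)*(-222091 + 67424) = (15 - 147276)*(-222091 + 67424) = -147261*(-154667) = 22776417087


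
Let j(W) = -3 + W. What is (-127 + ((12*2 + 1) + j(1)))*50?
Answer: -5200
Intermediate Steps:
(-127 + ((12*2 + 1) + j(1)))*50 = (-127 + ((12*2 + 1) + (-3 + 1)))*50 = (-127 + ((24 + 1) - 2))*50 = (-127 + (25 - 2))*50 = (-127 + 23)*50 = -104*50 = -5200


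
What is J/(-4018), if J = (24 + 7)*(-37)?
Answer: 1147/4018 ≈ 0.28547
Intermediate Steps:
J = -1147 (J = 31*(-37) = -1147)
J/(-4018) = -1147/(-4018) = -1147*(-1/4018) = 1147/4018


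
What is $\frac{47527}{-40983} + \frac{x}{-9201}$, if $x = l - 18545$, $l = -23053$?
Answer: $\frac{422504969}{125694861} \approx 3.3614$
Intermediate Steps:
$x = -41598$ ($x = -23053 - 18545 = -41598$)
$\frac{47527}{-40983} + \frac{x}{-9201} = \frac{47527}{-40983} - \frac{41598}{-9201} = 47527 \left(- \frac{1}{40983}\right) - - \frac{13866}{3067} = - \frac{47527}{40983} + \frac{13866}{3067} = \frac{422504969}{125694861}$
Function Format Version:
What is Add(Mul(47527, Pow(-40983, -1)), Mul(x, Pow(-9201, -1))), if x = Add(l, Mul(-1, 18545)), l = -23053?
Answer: Rational(422504969, 125694861) ≈ 3.3614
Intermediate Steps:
x = -41598 (x = Add(-23053, Mul(-1, 18545)) = Add(-23053, -18545) = -41598)
Add(Mul(47527, Pow(-40983, -1)), Mul(x, Pow(-9201, -1))) = Add(Mul(47527, Pow(-40983, -1)), Mul(-41598, Pow(-9201, -1))) = Add(Mul(47527, Rational(-1, 40983)), Mul(-41598, Rational(-1, 9201))) = Add(Rational(-47527, 40983), Rational(13866, 3067)) = Rational(422504969, 125694861)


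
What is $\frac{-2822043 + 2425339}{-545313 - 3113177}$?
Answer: $\frac{18032}{166295} \approx 0.10843$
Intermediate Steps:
$\frac{-2822043 + 2425339}{-545313 - 3113177} = - \frac{396704}{-3658490} = \left(-396704\right) \left(- \frac{1}{3658490}\right) = \frac{18032}{166295}$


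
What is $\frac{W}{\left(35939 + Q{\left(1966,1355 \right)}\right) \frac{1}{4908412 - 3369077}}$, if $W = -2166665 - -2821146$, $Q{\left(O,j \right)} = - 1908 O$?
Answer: $- \frac{1007465510135}{3715189} \approx -2.7118 \cdot 10^{5}$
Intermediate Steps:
$W = 654481$ ($W = -2166665 + 2821146 = 654481$)
$\frac{W}{\left(35939 + Q{\left(1966,1355 \right)}\right) \frac{1}{4908412 - 3369077}} = \frac{654481}{\left(35939 - 3751128\right) \frac{1}{4908412 - 3369077}} = \frac{654481}{\left(35939 - 3751128\right) \frac{1}{1539335}} = \frac{654481}{\left(-3715189\right) \frac{1}{1539335}} = \frac{654481}{- \frac{3715189}{1539335}} = 654481 \left(- \frac{1539335}{3715189}\right) = - \frac{1007465510135}{3715189}$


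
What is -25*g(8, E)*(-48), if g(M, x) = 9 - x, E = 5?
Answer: 4800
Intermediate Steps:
-25*g(8, E)*(-48) = -25*(9 - 1*5)*(-48) = -25*(9 - 5)*(-48) = -25*4*(-48) = -100*(-48) = 4800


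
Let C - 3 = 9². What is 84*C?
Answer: 7056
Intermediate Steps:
C = 84 (C = 3 + 9² = 3 + 81 = 84)
84*C = 84*84 = 7056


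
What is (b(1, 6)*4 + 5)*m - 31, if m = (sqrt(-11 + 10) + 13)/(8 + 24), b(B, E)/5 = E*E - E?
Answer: 6873/32 + 605*I/32 ≈ 214.78 + 18.906*I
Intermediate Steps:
b(B, E) = -5*E + 5*E**2 (b(B, E) = 5*(E*E - E) = 5*(E**2 - E) = -5*E + 5*E**2)
m = 13/32 + I/32 (m = (sqrt(-1) + 13)/32 = (I + 13)*(1/32) = (13 + I)*(1/32) = 13/32 + I/32 ≈ 0.40625 + 0.03125*I)
(b(1, 6)*4 + 5)*m - 31 = ((5*6*(-1 + 6))*4 + 5)*(13/32 + I/32) - 31 = ((5*6*5)*4 + 5)*(13/32 + I/32) - 31 = (150*4 + 5)*(13/32 + I/32) - 31 = (600 + 5)*(13/32 + I/32) - 31 = 605*(13/32 + I/32) - 31 = (7865/32 + 605*I/32) - 31 = 6873/32 + 605*I/32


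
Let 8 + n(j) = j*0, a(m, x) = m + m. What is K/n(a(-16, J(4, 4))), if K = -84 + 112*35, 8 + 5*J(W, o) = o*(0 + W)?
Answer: -959/2 ≈ -479.50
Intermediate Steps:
J(W, o) = -8/5 + W*o/5 (J(W, o) = -8/5 + (o*(0 + W))/5 = -8/5 + (o*W)/5 = -8/5 + (W*o)/5 = -8/5 + W*o/5)
a(m, x) = 2*m
n(j) = -8 (n(j) = -8 + j*0 = -8 + 0 = -8)
K = 3836 (K = -84 + 3920 = 3836)
K/n(a(-16, J(4, 4))) = 3836/(-8) = 3836*(-⅛) = -959/2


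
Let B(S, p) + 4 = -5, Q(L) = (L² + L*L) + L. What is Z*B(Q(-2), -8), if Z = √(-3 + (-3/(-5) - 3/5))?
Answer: -9*I*√3 ≈ -15.588*I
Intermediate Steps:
Q(L) = L + 2*L² (Q(L) = (L² + L²) + L = 2*L² + L = L + 2*L²)
B(S, p) = -9 (B(S, p) = -4 - 5 = -9)
Z = I*√3 (Z = √(-3 + (-3*(-⅕) - 3*⅕)) = √(-3 + (⅗ - ⅗)) = √(-3 + 0) = √(-3) = I*√3 ≈ 1.732*I)
Z*B(Q(-2), -8) = (I*√3)*(-9) = -9*I*√3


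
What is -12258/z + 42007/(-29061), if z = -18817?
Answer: -434215981/546840837 ≈ -0.79404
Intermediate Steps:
-12258/z + 42007/(-29061) = -12258/(-18817) + 42007/(-29061) = -12258*(-1/18817) + 42007*(-1/29061) = 12258/18817 - 42007/29061 = -434215981/546840837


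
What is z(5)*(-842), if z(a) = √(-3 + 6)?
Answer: -842*√3 ≈ -1458.4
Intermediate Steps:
z(a) = √3
z(5)*(-842) = √3*(-842) = -842*√3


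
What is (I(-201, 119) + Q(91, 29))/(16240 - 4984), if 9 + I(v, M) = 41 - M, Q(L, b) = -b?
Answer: -29/2814 ≈ -0.010306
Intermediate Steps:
I(v, M) = 32 - M (I(v, M) = -9 + (41 - M) = 32 - M)
(I(-201, 119) + Q(91, 29))/(16240 - 4984) = ((32 - 1*119) - 1*29)/(16240 - 4984) = ((32 - 119) - 29)/11256 = (-87 - 29)*(1/11256) = -116*1/11256 = -29/2814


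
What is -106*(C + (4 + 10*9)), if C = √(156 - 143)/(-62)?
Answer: -9964 + 53*√13/31 ≈ -9957.8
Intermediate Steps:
C = -√13/62 (C = √13*(-1/62) = -√13/62 ≈ -0.058154)
-106*(C + (4 + 10*9)) = -106*(-√13/62 + (4 + 10*9)) = -106*(-√13/62 + (4 + 90)) = -106*(-√13/62 + 94) = -106*(94 - √13/62) = -9964 + 53*√13/31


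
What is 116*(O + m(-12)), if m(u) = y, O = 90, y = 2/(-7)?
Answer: 72848/7 ≈ 10407.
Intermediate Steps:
y = -2/7 (y = 2*(-⅐) = -2/7 ≈ -0.28571)
m(u) = -2/7
116*(O + m(-12)) = 116*(90 - 2/7) = 116*(628/7) = 72848/7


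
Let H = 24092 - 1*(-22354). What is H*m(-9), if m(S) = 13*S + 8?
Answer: -5062614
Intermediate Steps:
m(S) = 8 + 13*S
H = 46446 (H = 24092 + 22354 = 46446)
H*m(-9) = 46446*(8 + 13*(-9)) = 46446*(8 - 117) = 46446*(-109) = -5062614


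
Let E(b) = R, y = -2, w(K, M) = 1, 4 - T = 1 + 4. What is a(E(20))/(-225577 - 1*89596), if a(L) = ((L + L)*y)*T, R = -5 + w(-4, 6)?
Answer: 16/315173 ≈ 5.0766e-5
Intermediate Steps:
T = -1 (T = 4 - (1 + 4) = 4 - 1*5 = 4 - 5 = -1)
R = -4 (R = -5 + 1 = -4)
E(b) = -4
a(L) = 4*L (a(L) = ((L + L)*(-2))*(-1) = ((2*L)*(-2))*(-1) = -4*L*(-1) = 4*L)
a(E(20))/(-225577 - 1*89596) = (4*(-4))/(-225577 - 1*89596) = -16/(-225577 - 89596) = -16/(-315173) = -16*(-1/315173) = 16/315173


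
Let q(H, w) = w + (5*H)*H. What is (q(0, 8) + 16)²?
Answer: 576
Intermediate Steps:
q(H, w) = w + 5*H²
(q(0, 8) + 16)² = ((8 + 5*0²) + 16)² = ((8 + 5*0) + 16)² = ((8 + 0) + 16)² = (8 + 16)² = 24² = 576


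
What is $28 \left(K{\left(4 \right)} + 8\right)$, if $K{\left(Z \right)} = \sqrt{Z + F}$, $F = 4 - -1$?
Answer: $308$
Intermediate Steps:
$F = 5$ ($F = 4 + 1 = 5$)
$K{\left(Z \right)} = \sqrt{5 + Z}$ ($K{\left(Z \right)} = \sqrt{Z + 5} = \sqrt{5 + Z}$)
$28 \left(K{\left(4 \right)} + 8\right) = 28 \left(\sqrt{5 + 4} + 8\right) = 28 \left(\sqrt{9} + 8\right) = 28 \left(3 + 8\right) = 28 \cdot 11 = 308$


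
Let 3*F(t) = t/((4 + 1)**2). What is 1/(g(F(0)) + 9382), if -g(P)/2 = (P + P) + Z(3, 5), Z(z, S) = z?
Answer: 1/9376 ≈ 0.00010666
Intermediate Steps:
F(t) = t/75 (F(t) = (t/((4 + 1)**2))/3 = (t/(5**2))/3 = (t/25)/3 = t/75)
g(P) = -6 - 4*P (g(P) = -2*((P + P) + 3) = -2*(2*P + 3) = -2*(3 + 2*P) = -6 - 4*P)
1/(g(F(0)) + 9382) = 1/((-6 - 4*0/75) + 9382) = 1/((-6 - 4*0) + 9382) = 1/((-6 + 0) + 9382) = 1/(-6 + 9382) = 1/9376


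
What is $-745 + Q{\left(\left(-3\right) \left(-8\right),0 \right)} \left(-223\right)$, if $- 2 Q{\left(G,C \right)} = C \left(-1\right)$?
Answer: $-745$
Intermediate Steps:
$Q{\left(G,C \right)} = \frac{C}{2}$ ($Q{\left(G,C \right)} = - \frac{C \left(-1\right)}{2} = - \frac{\left(-1\right) C}{2} = \frac{C}{2}$)
$-745 + Q{\left(\left(-3\right) \left(-8\right),0 \right)} \left(-223\right) = -745 + \frac{1}{2} \cdot 0 \left(-223\right) = -745 + 0 \left(-223\right) = -745 + 0 = -745$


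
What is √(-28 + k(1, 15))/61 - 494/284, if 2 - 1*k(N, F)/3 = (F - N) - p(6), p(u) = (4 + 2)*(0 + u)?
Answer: -247/142 + 2*√11/61 ≈ -1.6307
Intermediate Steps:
p(u) = 6*u
k(N, F) = 114 - 3*F + 3*N (k(N, F) = 6 - 3*((F - N) - 6*6) = 6 - 3*((F - N) - 1*36) = 6 - 3*((F - N) - 36) = 6 - 3*(-36 + F - N) = 6 + (108 - 3*F + 3*N) = 114 - 3*F + 3*N)
√(-28 + k(1, 15))/61 - 494/284 = √(-28 + (114 - 3*15 + 3*1))/61 - 494/284 = √(-28 + (114 - 45 + 3))*(1/61) - 494*1/284 = √(-28 + 72)*(1/61) - 247/142 = √44*(1/61) - 247/142 = (2*√11)*(1/61) - 247/142 = 2*√11/61 - 247/142 = -247/142 + 2*√11/61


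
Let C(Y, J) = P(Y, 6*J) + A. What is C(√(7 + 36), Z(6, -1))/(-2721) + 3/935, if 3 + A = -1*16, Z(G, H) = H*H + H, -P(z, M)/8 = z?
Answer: 25928/2544135 + 8*√43/2721 ≈ 0.029471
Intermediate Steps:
P(z, M) = -8*z
Z(G, H) = H + H² (Z(G, H) = H² + H = H + H²)
A = -19 (A = -3 - 1*16 = -3 - 16 = -19)
C(Y, J) = -19 - 8*Y (C(Y, J) = -8*Y - 19 = -19 - 8*Y)
C(√(7 + 36), Z(6, -1))/(-2721) + 3/935 = (-19 - 8*√(7 + 36))/(-2721) + 3/935 = (-19 - 8*√43)*(-1/2721) + 3*(1/935) = (19/2721 + 8*√43/2721) + 3/935 = 25928/2544135 + 8*√43/2721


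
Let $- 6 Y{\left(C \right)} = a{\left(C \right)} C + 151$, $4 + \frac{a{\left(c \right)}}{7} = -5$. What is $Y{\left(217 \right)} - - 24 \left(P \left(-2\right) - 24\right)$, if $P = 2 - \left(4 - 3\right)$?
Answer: $\frac{4888}{3} \approx 1629.3$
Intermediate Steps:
$a{\left(c \right)} = -63$ ($a{\left(c \right)} = -28 + 7 \left(-5\right) = -28 - 35 = -63$)
$P = 1$ ($P = 2 - 1 = 1$)
$Y{\left(C \right)} = - \frac{151}{6} + \frac{21 C}{2}$ ($Y{\left(C \right)} = - \frac{- 63 C + 151}{6} = - \frac{151 - 63 C}{6} = - \frac{151}{6} + \frac{21 C}{2}$)
$Y{\left(217 \right)} - - 24 \left(P \left(-2\right) - 24\right) = \left(- \frac{151}{6} + \frac{21}{2} \cdot 217\right) - - 24 \left(1 \left(-2\right) - 24\right) = \left(- \frac{151}{6} + \frac{4557}{2}\right) - - 24 \left(-2 - 24\right) = \frac{6760}{3} - \left(-24\right) \left(-26\right) = \frac{6760}{3} - 624 = \frac{4888}{3}$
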